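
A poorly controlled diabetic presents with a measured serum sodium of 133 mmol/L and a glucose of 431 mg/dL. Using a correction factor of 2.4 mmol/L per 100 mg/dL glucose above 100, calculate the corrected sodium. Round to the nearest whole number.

141 mmol/L

Corrected Na = measured Na + 2.4 · (glucose − 100)/100
= 133 + 2.4 · (431 − 100)/100
= 133 + 7.9
= 140.9 mmol/L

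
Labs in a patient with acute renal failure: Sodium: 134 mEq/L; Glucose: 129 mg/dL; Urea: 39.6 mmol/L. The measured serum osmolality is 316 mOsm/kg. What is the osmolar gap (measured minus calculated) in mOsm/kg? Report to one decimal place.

Calculated osmolality = 2·Na + glucose/18 + urea
= 2·134 + 129/18 + 39.6
= 268 + 7.17 + 39.60
= 314.77 mOsm/kg ≈ 314.8 mOsm/kg
Osmolar gap = measured − calculated = 316 − 314.8 = 1.2 mOsm/kg

1.2 mOsm/kg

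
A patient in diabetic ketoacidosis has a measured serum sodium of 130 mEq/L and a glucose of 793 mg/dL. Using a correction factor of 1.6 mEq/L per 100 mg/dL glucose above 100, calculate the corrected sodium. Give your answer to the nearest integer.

141 mEq/L

Corrected Na = measured Na + 1.6 · (glucose − 100)/100
= 130 + 1.6 · (793 − 100)/100
= 130 + 11.1
= 141.1 mEq/L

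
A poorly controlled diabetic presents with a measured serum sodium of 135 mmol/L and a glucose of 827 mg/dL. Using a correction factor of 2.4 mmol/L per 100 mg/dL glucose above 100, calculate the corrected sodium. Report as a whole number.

152 mmol/L

Corrected Na = measured Na + 2.4 · (glucose − 100)/100
= 135 + 2.4 · (827 − 100)/100
= 135 + 17.4
= 152.4 mmol/L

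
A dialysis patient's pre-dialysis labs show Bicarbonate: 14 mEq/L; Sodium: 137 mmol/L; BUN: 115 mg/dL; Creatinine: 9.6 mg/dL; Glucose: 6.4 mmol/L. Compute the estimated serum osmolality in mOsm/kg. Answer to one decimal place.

321.5 mOsm/kg

Calculated osmolality = 2·Na + glucose + BUN/2.8
= 2·137 + 6.4 + 115/2.8
= 274 + 6.40 + 41.07
= 321.47 mOsm/kg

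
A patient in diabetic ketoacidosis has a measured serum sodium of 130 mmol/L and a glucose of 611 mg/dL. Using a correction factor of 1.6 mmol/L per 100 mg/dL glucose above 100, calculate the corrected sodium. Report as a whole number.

138 mmol/L

Corrected Na = measured Na + 1.6 · (glucose − 100)/100
= 130 + 1.6 · (611 − 100)/100
= 130 + 8.2
= 138.2 mmol/L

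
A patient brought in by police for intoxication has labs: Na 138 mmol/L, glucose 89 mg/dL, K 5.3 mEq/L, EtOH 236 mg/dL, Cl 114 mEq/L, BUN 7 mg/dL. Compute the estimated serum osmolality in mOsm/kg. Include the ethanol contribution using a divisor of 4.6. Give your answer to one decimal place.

Calculated osmolality = 2·Na + glucose/18 + BUN/2.8 + ethanol/4.6
= 2·138 + 89/18 + 7/2.8 + 236/4.6
= 276 + 4.94 + 2.50 + 51.30
= 334.74 mOsm/kg

334.7 mOsm/kg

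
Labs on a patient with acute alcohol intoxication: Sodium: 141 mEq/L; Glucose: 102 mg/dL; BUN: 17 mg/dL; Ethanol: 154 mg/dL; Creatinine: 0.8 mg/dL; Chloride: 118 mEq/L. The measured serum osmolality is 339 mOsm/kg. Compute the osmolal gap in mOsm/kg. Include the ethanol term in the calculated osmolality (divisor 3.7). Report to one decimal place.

3.6 mOsm/kg

Calculated osmolality = 2·Na + glucose/18 + BUN/2.8 + ethanol/3.7
= 2·141 + 102/18 + 17/2.8 + 154/3.7
= 282 + 5.67 + 6.07 + 41.62
= 335.36 mOsm/kg ≈ 335.4 mOsm/kg
Osmolar gap = measured − calculated = 339 − 335.4 = 3.6 mOsm/kg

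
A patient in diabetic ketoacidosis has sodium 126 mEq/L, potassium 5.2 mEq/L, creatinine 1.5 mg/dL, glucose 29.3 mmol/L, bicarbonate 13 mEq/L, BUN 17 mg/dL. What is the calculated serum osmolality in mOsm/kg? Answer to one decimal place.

287.4 mOsm/kg

Calculated osmolality = 2·Na + glucose + BUN/2.8
= 2·126 + 29.3 + 17/2.8
= 252 + 29.30 + 6.07
= 287.37 mOsm/kg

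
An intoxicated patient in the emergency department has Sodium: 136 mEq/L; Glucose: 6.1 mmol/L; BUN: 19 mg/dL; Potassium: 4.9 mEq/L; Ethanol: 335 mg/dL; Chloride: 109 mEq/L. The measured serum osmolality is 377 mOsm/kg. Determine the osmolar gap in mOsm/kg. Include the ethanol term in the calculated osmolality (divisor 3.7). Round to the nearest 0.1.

1.6 mOsm/kg

Calculated osmolality = 2·Na + glucose + BUN/2.8 + ethanol/3.7
= 2·136 + 6.1 + 19/2.8 + 335/3.7
= 272 + 6.10 + 6.79 + 90.54
= 375.43 mOsm/kg ≈ 375.4 mOsm/kg
Osmolar gap = measured − calculated = 377 − 375.4 = 1.6 mOsm/kg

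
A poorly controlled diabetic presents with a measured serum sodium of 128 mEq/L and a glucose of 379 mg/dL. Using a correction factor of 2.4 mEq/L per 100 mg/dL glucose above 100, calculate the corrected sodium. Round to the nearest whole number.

135 mEq/L

Corrected Na = measured Na + 2.4 · (glucose − 100)/100
= 128 + 2.4 · (379 − 100)/100
= 128 + 6.7
= 134.7 mEq/L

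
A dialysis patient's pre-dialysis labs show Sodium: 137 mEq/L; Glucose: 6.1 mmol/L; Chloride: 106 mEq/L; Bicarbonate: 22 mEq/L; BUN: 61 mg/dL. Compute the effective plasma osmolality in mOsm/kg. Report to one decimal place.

Effective osmolality excludes urea (freely permeant across cell membranes):
2·Na + glucose
= 2·137 + 6.1
= 274 + 6.1
= 280.1 mOsm/kg

280.1 mOsm/kg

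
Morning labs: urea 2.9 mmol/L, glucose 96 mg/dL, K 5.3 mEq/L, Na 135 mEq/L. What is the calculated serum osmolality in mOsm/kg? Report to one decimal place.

Calculated osmolality = 2·Na + glucose/18 + urea
= 2·135 + 96/18 + 2.9
= 270 + 5.33 + 2.90
= 278.23 mOsm/kg

278.2 mOsm/kg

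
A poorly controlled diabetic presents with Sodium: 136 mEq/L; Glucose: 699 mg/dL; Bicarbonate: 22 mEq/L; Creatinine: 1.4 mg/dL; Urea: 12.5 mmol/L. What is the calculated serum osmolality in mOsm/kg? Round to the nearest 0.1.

Calculated osmolality = 2·Na + glucose/18 + urea
= 2·136 + 699/18 + 12.5
= 272 + 38.83 + 12.50
= 323.33 mOsm/kg

323.3 mOsm/kg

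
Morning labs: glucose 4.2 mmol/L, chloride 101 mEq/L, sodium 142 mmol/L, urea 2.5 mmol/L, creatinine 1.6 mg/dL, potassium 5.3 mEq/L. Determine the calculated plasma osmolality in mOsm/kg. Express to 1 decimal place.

290.7 mOsm/kg

Calculated osmolality = 2·Na + glucose + urea
= 2·142 + 4.2 + 2.5
= 284 + 4.20 + 2.50
= 290.7 mOsm/kg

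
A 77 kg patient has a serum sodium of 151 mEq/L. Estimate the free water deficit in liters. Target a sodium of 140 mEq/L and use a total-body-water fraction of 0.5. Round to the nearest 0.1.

TBW = 0.5 · 77 = 38.5 L
Free water deficit = TBW · (Na/140 − 1)
= 38.5 · (151/140 − 1)
= 38.5 · 0.0786
= 3.03 L

3.0 L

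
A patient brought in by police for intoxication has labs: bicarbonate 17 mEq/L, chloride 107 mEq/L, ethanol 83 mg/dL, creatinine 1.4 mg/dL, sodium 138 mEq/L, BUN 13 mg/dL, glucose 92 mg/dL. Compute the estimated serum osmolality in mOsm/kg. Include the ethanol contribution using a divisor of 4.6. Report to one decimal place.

303.8 mOsm/kg

Calculated osmolality = 2·Na + glucose/18 + BUN/2.8 + ethanol/4.6
= 2·138 + 92/18 + 13/2.8 + 83/4.6
= 276 + 5.11 + 4.64 + 18.04
= 303.79 mOsm/kg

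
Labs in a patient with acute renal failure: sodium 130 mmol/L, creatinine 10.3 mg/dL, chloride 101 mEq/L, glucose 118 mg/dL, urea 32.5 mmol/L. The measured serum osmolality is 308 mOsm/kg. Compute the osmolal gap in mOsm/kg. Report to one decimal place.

Calculated osmolality = 2·Na + glucose/18 + urea
= 2·130 + 118/18 + 32.5
= 260 + 6.56 + 32.50
= 299.06 mOsm/kg ≈ 299.1 mOsm/kg
Osmolar gap = measured − calculated = 308 − 299.1 = 8.9 mOsm/kg

8.9 mOsm/kg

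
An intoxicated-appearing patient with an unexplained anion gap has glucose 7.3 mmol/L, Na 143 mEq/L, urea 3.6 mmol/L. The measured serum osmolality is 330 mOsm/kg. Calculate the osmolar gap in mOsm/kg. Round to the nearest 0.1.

Calculated osmolality = 2·Na + glucose + urea
= 2·143 + 7.3 + 3.6
= 286 + 7.30 + 3.60
= 296.9 mOsm/kg ≈ 296.9 mOsm/kg
Osmolar gap = measured − calculated = 330 − 296.9 = 33.1 mOsm/kg

33.1 mOsm/kg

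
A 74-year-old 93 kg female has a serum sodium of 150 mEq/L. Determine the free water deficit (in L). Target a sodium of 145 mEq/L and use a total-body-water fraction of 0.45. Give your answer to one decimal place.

TBW = 0.45 · 93 = 41.85 L
Free water deficit = TBW · (Na/145 − 1)
= 41.85 · (150/145 − 1)
= 41.85 · 0.0345
= 1.44 L

1.4 L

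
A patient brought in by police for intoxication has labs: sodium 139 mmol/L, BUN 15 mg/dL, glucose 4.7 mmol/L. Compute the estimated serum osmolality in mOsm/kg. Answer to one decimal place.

288.1 mOsm/kg

Calculated osmolality = 2·Na + glucose + BUN/2.8
= 2·139 + 4.7 + 15/2.8
= 278 + 4.70 + 5.36
= 288.06 mOsm/kg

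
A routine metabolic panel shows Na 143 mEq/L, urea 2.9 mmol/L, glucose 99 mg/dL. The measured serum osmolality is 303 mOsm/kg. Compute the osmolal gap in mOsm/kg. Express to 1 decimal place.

Calculated osmolality = 2·Na + glucose/18 + urea
= 2·143 + 99/18 + 2.9
= 286 + 5.50 + 2.90
= 294.4 mOsm/kg ≈ 294.4 mOsm/kg
Osmolar gap = measured − calculated = 303 − 294.4 = 8.6 mOsm/kg

8.6 mOsm/kg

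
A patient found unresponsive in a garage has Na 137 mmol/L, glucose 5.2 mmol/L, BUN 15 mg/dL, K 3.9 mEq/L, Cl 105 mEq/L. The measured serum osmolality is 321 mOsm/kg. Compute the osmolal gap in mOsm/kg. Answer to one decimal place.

36.4 mOsm/kg

Calculated osmolality = 2·Na + glucose + BUN/2.8
= 2·137 + 5.2 + 15/2.8
= 274 + 5.20 + 5.36
= 284.56 mOsm/kg ≈ 284.6 mOsm/kg
Osmolar gap = measured − calculated = 321 − 284.6 = 36.4 mOsm/kg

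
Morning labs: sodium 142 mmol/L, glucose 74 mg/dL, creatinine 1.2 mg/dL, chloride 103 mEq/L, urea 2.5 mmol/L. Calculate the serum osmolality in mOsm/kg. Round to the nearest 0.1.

Calculated osmolality = 2·Na + glucose/18 + urea
= 2·142 + 74/18 + 2.5
= 284 + 4.11 + 2.50
= 290.61 mOsm/kg

290.6 mOsm/kg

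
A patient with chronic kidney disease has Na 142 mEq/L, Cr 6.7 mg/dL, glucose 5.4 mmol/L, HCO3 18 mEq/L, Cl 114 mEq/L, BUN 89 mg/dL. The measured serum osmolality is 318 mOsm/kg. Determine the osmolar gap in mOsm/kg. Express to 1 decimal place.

Calculated osmolality = 2·Na + glucose + BUN/2.8
= 2·142 + 5.4 + 89/2.8
= 284 + 5.40 + 31.79
= 321.19 mOsm/kg ≈ 321.2 mOsm/kg
Osmolar gap = measured − calculated = 318 − 321.2 = -3.2 mOsm/kg

-3.2 mOsm/kg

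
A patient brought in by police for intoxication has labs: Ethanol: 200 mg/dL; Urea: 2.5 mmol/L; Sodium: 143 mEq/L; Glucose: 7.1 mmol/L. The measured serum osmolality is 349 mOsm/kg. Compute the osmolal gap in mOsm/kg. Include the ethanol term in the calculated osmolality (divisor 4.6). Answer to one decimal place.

9.9 mOsm/kg

Calculated osmolality = 2·Na + glucose + urea + ethanol/4.6
= 2·143 + 7.1 + 2.5 + 200/4.6
= 286 + 7.10 + 2.50 + 43.48
= 339.08 mOsm/kg ≈ 339.1 mOsm/kg
Osmolar gap = measured − calculated = 349 − 339.1 = 9.9 mOsm/kg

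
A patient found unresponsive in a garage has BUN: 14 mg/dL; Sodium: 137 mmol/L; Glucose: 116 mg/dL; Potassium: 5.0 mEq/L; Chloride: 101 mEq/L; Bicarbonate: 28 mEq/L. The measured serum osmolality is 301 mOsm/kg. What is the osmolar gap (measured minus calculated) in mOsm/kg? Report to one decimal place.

Calculated osmolality = 2·Na + glucose/18 + BUN/2.8
= 2·137 + 116/18 + 14/2.8
= 274 + 6.44 + 5
= 285.44 mOsm/kg ≈ 285.4 mOsm/kg
Osmolar gap = measured − calculated = 301 − 285.4 = 15.6 mOsm/kg

15.6 mOsm/kg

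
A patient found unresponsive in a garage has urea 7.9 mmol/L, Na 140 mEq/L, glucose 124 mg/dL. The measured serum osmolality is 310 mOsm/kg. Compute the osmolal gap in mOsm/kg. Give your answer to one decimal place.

Calculated osmolality = 2·Na + glucose/18 + urea
= 2·140 + 124/18 + 7.9
= 280 + 6.89 + 7.90
= 294.79 mOsm/kg ≈ 294.8 mOsm/kg
Osmolar gap = measured − calculated = 310 − 294.8 = 15.2 mOsm/kg

15.2 mOsm/kg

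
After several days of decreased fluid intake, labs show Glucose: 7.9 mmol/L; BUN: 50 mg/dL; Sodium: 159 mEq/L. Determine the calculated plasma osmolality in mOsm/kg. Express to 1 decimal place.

Calculated osmolality = 2·Na + glucose + BUN/2.8
= 2·159 + 7.9 + 50/2.8
= 318 + 7.90 + 17.86
= 343.76 mOsm/kg

343.8 mOsm/kg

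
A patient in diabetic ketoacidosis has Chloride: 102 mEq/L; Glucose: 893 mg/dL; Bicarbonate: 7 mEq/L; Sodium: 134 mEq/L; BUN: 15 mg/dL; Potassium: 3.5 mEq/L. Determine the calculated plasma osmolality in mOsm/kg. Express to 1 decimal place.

323.0 mOsm/kg

Calculated osmolality = 2·Na + glucose/18 + BUN/2.8
= 2·134 + 893/18 + 15/2.8
= 268 + 49.61 + 5.36
= 322.97 mOsm/kg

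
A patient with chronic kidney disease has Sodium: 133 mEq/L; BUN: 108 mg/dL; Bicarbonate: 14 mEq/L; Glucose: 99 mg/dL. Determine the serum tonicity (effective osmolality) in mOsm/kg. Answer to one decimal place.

271.5 mOsm/kg

Effective osmolality excludes urea (freely permeant across cell membranes):
2·Na + glucose/18
= 2·133 + 99/18
= 266 + 5.5
= 271.5 mOsm/kg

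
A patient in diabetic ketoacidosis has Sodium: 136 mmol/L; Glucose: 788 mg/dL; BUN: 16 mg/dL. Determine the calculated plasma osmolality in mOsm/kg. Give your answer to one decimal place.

Calculated osmolality = 2·Na + glucose/18 + BUN/2.8
= 2·136 + 788/18 + 16/2.8
= 272 + 43.78 + 5.71
= 321.49 mOsm/kg

321.5 mOsm/kg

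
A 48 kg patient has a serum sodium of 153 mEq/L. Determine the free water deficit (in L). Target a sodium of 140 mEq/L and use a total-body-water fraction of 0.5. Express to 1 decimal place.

TBW = 0.5 · 48 = 24 L
Free water deficit = TBW · (Na/140 − 1)
= 24 · (153/140 − 1)
= 24 · 0.0929
= 2.23 L

2.2 L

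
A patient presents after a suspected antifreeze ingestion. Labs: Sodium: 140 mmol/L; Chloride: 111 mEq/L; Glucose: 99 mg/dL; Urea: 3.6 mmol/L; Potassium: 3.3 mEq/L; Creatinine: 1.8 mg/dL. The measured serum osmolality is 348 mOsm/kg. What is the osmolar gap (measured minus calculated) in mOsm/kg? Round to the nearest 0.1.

58.9 mOsm/kg

Calculated osmolality = 2·Na + glucose/18 + urea
= 2·140 + 99/18 + 3.6
= 280 + 5.50 + 3.60
= 289.1 mOsm/kg ≈ 289.1 mOsm/kg
Osmolar gap = measured − calculated = 348 − 289.1 = 58.9 mOsm/kg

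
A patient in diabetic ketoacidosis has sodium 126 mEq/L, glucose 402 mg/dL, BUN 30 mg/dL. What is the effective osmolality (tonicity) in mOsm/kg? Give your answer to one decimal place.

274.3 mOsm/kg

Effective osmolality excludes urea (freely permeant across cell membranes):
2·Na + glucose/18
= 2·126 + 402/18
= 252 + 22.33
= 274.33 mOsm/kg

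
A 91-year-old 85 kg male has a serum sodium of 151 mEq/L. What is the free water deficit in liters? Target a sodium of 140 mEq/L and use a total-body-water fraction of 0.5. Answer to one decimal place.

3.3 L

TBW = 0.5 · 85 = 42.5 L
Free water deficit = TBW · (Na/140 − 1)
= 42.5 · (151/140 − 1)
= 42.5 · 0.0786
= 3.34 L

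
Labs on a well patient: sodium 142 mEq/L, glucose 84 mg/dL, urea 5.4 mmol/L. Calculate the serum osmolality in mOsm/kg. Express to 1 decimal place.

294.1 mOsm/kg

Calculated osmolality = 2·Na + glucose/18 + urea
= 2·142 + 84/18 + 5.4
= 284 + 4.67 + 5.40
= 294.07 mOsm/kg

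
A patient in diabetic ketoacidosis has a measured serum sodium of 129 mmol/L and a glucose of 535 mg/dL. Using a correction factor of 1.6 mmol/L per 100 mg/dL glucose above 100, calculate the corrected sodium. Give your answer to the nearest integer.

Corrected Na = measured Na + 1.6 · (glucose − 100)/100
= 129 + 1.6 · (535 − 100)/100
= 129 + 7
= 136 mmol/L

136 mmol/L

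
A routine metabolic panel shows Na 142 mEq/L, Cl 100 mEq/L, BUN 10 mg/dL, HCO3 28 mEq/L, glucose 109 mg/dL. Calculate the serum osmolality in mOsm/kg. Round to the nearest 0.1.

293.6 mOsm/kg

Calculated osmolality = 2·Na + glucose/18 + BUN/2.8
= 2·142 + 109/18 + 10/2.8
= 284 + 6.06 + 3.57
= 293.63 mOsm/kg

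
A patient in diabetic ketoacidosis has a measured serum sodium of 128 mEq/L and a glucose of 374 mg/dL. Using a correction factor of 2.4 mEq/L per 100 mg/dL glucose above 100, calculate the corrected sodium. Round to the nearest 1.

135 mEq/L

Corrected Na = measured Na + 2.4 · (glucose − 100)/100
= 128 + 2.4 · (374 − 100)/100
= 128 + 6.6
= 134.6 mEq/L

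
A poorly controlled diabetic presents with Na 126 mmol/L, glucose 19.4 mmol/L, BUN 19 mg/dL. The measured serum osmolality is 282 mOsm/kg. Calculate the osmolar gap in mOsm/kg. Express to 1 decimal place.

3.8 mOsm/kg

Calculated osmolality = 2·Na + glucose + BUN/2.8
= 2·126 + 19.4 + 19/2.8
= 252 + 19.40 + 6.79
= 278.19 mOsm/kg ≈ 278.2 mOsm/kg
Osmolar gap = measured − calculated = 282 − 278.2 = 3.8 mOsm/kg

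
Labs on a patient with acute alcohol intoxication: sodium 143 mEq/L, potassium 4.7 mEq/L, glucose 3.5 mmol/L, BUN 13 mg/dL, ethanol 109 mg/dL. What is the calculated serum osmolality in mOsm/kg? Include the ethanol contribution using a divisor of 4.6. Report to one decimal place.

317.8 mOsm/kg

Calculated osmolality = 2·Na + glucose + BUN/2.8 + ethanol/4.6
= 2·143 + 3.5 + 13/2.8 + 109/4.6
= 286 + 3.50 + 4.64 + 23.70
= 317.84 mOsm/kg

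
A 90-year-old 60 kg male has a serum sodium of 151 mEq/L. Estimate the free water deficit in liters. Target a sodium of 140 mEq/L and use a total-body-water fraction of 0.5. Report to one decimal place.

2.4 L

TBW = 0.5 · 60 = 30 L
Free water deficit = TBW · (Na/140 − 1)
= 30 · (151/140 − 1)
= 30 · 0.0786
= 2.36 L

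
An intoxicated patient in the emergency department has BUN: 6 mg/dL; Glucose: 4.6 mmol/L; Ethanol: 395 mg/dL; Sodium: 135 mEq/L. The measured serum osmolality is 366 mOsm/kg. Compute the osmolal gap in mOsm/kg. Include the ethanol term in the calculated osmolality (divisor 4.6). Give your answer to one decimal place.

Calculated osmolality = 2·Na + glucose + BUN/2.8 + ethanol/4.6
= 2·135 + 4.6 + 6/2.8 + 395/4.6
= 270 + 4.60 + 2.14 + 85.87
= 362.61 mOsm/kg ≈ 362.6 mOsm/kg
Osmolar gap = measured − calculated = 366 − 362.6 = 3.4 mOsm/kg

3.4 mOsm/kg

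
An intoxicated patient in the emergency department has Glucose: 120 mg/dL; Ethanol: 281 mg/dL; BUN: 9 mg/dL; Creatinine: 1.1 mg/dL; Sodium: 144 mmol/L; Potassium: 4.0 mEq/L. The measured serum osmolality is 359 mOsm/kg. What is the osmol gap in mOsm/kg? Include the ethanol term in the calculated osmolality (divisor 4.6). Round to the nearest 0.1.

0.0 mOsm/kg

Calculated osmolality = 2·Na + glucose/18 + BUN/2.8 + ethanol/4.6
= 2·144 + 120/18 + 9/2.8 + 281/4.6
= 288 + 6.67 + 3.21 + 61.09
= 358.97 mOsm/kg ≈ 359.0 mOsm/kg
Osmolar gap = measured − calculated = 359 − 359.0 = 0.0 mOsm/kg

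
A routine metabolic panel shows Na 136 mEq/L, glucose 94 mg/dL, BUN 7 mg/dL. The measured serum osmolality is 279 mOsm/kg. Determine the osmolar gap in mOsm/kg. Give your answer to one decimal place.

-0.7 mOsm/kg

Calculated osmolality = 2·Na + glucose/18 + BUN/2.8
= 2·136 + 94/18 + 7/2.8
= 272 + 5.22 + 2.50
= 279.72 mOsm/kg ≈ 279.7 mOsm/kg
Osmolar gap = measured − calculated = 279 − 279.7 = -0.7 mOsm/kg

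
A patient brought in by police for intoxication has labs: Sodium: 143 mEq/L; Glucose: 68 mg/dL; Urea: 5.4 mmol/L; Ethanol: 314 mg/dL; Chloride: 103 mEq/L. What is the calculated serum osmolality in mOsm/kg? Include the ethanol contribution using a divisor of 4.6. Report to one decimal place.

Calculated osmolality = 2·Na + glucose/18 + urea + ethanol/4.6
= 2·143 + 68/18 + 5.4 + 314/4.6
= 286 + 3.78 + 5.40 + 68.26
= 363.44 mOsm/kg

363.4 mOsm/kg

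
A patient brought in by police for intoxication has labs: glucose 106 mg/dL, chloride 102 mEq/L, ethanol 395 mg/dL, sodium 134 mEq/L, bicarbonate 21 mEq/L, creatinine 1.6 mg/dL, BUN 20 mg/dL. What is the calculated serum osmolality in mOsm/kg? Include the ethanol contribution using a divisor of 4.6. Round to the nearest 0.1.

366.9 mOsm/kg

Calculated osmolality = 2·Na + glucose/18 + BUN/2.8 + ethanol/4.6
= 2·134 + 106/18 + 20/2.8 + 395/4.6
= 268 + 5.89 + 7.14 + 85.87
= 366.9 mOsm/kg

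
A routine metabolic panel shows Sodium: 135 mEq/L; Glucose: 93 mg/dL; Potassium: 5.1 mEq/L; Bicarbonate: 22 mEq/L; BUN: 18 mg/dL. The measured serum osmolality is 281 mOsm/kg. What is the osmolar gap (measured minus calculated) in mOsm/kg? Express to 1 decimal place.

Calculated osmolality = 2·Na + glucose/18 + BUN/2.8
= 2·135 + 93/18 + 18/2.8
= 270 + 5.17 + 6.43
= 281.6 mOsm/kg ≈ 281.6 mOsm/kg
Osmolar gap = measured − calculated = 281 − 281.6 = -0.6 mOsm/kg

-0.6 mOsm/kg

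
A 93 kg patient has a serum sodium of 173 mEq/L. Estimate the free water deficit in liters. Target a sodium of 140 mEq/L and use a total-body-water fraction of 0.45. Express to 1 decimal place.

9.9 L

TBW = 0.45 · 93 = 41.85 L
Free water deficit = TBW · (Na/140 − 1)
= 41.85 · (173/140 − 1)
= 41.85 · 0.2357
= 9.86 L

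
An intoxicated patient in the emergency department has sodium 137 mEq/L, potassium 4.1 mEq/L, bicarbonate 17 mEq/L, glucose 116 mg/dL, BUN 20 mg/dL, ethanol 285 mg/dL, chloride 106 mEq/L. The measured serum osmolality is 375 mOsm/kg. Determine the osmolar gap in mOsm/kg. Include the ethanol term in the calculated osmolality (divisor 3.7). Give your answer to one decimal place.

10.4 mOsm/kg

Calculated osmolality = 2·Na + glucose/18 + BUN/2.8 + ethanol/3.7
= 2·137 + 116/18 + 20/2.8 + 285/3.7
= 274 + 6.44 + 7.14 + 77.03
= 364.61 mOsm/kg ≈ 364.6 mOsm/kg
Osmolar gap = measured − calculated = 375 − 364.6 = 10.4 mOsm/kg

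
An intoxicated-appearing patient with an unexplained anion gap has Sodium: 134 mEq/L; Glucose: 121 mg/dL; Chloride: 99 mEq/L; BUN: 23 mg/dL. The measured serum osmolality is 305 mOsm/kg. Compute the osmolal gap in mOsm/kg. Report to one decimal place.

Calculated osmolality = 2·Na + glucose/18 + BUN/2.8
= 2·134 + 121/18 + 23/2.8
= 268 + 6.72 + 8.21
= 282.93 mOsm/kg ≈ 282.9 mOsm/kg
Osmolar gap = measured − calculated = 305 − 282.9 = 22.1 mOsm/kg

22.1 mOsm/kg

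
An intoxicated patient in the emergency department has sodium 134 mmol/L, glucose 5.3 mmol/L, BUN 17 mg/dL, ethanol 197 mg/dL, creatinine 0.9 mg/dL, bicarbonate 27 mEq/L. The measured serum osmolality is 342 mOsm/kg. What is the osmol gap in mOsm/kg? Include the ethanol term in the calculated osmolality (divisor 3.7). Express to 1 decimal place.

9.4 mOsm/kg

Calculated osmolality = 2·Na + glucose + BUN/2.8 + ethanol/3.7
= 2·134 + 5.3 + 17/2.8 + 197/3.7
= 268 + 5.30 + 6.07 + 53.24
= 332.61 mOsm/kg ≈ 332.6 mOsm/kg
Osmolar gap = measured − calculated = 342 − 332.6 = 9.4 mOsm/kg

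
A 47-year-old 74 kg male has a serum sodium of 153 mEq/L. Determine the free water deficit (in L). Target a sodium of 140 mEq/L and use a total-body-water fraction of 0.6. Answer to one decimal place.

TBW = 0.6 · 74 = 44.4 L
Free water deficit = TBW · (Na/140 − 1)
= 44.4 · (153/140 − 1)
= 44.4 · 0.0929
= 4.12 L

4.1 L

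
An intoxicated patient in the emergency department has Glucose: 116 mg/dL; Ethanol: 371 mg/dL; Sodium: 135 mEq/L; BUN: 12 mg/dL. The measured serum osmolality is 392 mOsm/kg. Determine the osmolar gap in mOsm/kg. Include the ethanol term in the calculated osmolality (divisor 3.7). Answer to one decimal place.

Calculated osmolality = 2·Na + glucose/18 + BUN/2.8 + ethanol/3.7
= 2·135 + 116/18 + 12/2.8 + 371/3.7
= 270 + 6.44 + 4.29 + 100.27
= 381 mOsm/kg ≈ 381.0 mOsm/kg
Osmolar gap = measured − calculated = 392 − 381.0 = 11.0 mOsm/kg

11.0 mOsm/kg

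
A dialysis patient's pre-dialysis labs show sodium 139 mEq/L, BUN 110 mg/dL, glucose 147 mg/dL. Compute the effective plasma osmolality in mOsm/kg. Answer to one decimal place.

286.2 mOsm/kg

Effective osmolality excludes urea (freely permeant across cell membranes):
2·Na + glucose/18
= 2·139 + 147/18
= 278 + 8.17
= 286.17 mOsm/kg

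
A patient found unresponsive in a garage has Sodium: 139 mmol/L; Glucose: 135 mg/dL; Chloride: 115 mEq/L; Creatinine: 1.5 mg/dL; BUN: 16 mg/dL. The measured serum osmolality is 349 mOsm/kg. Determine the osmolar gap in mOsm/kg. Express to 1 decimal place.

Calculated osmolality = 2·Na + glucose/18 + BUN/2.8
= 2·139 + 135/18 + 16/2.8
= 278 + 7.50 + 5.71
= 291.21 mOsm/kg ≈ 291.2 mOsm/kg
Osmolar gap = measured − calculated = 349 − 291.2 = 57.8 mOsm/kg

57.8 mOsm/kg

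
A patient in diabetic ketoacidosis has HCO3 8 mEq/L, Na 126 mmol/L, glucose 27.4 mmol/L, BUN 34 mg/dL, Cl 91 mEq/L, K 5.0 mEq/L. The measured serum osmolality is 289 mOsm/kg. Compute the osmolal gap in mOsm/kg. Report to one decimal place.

-2.5 mOsm/kg

Calculated osmolality = 2·Na + glucose + BUN/2.8
= 2·126 + 27.4 + 34/2.8
= 252 + 27.40 + 12.14
= 291.54 mOsm/kg ≈ 291.5 mOsm/kg
Osmolar gap = measured − calculated = 289 − 291.5 = -2.5 mOsm/kg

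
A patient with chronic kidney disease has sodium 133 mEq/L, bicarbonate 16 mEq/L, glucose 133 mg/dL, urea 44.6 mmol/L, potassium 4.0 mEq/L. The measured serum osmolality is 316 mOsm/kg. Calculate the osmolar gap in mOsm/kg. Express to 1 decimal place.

-2.0 mOsm/kg

Calculated osmolality = 2·Na + glucose/18 + urea
= 2·133 + 133/18 + 44.6
= 266 + 7.39 + 44.60
= 317.99 mOsm/kg ≈ 318.0 mOsm/kg
Osmolar gap = measured − calculated = 316 − 318.0 = -2.0 mOsm/kg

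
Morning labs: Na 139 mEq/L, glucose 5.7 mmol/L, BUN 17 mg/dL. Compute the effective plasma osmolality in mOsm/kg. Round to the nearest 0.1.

283.7 mOsm/kg

Effective osmolality excludes urea (freely permeant across cell membranes):
2·Na + glucose
= 2·139 + 5.7
= 278 + 5.7
= 283.7 mOsm/kg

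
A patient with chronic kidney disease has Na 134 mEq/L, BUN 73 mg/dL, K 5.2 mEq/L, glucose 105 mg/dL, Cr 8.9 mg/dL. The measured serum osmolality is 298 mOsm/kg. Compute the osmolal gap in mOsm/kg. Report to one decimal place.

-1.9 mOsm/kg

Calculated osmolality = 2·Na + glucose/18 + BUN/2.8
= 2·134 + 105/18 + 73/2.8
= 268 + 5.83 + 26.07
= 299.9 mOsm/kg ≈ 299.9 mOsm/kg
Osmolar gap = measured − calculated = 298 − 299.9 = -1.9 mOsm/kg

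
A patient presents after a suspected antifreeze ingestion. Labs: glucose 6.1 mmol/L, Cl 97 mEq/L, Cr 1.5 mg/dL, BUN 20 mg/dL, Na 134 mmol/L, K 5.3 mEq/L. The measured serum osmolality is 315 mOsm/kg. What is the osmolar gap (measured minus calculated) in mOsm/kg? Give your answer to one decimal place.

33.8 mOsm/kg

Calculated osmolality = 2·Na + glucose + BUN/2.8
= 2·134 + 6.1 + 20/2.8
= 268 + 6.10 + 7.14
= 281.24 mOsm/kg ≈ 281.2 mOsm/kg
Osmolar gap = measured − calculated = 315 − 281.2 = 33.8 mOsm/kg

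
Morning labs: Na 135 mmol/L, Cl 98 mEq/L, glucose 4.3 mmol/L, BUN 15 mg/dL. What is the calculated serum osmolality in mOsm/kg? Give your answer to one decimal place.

279.7 mOsm/kg

Calculated osmolality = 2·Na + glucose + BUN/2.8
= 2·135 + 4.3 + 15/2.8
= 270 + 4.30 + 5.36
= 279.66 mOsm/kg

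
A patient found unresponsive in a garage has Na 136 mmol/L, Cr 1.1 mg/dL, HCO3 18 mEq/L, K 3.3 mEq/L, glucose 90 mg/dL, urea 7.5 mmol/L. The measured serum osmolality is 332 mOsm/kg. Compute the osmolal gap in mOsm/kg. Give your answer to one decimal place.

47.5 mOsm/kg

Calculated osmolality = 2·Na + glucose/18 + urea
= 2·136 + 90/18 + 7.5
= 272 + 5 + 7.50
= 284.5 mOsm/kg ≈ 284.5 mOsm/kg
Osmolar gap = measured − calculated = 332 − 284.5 = 47.5 mOsm/kg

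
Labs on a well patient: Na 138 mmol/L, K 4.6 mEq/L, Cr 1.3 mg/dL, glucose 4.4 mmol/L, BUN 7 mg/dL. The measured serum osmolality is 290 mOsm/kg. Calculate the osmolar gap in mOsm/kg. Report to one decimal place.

7.1 mOsm/kg

Calculated osmolality = 2·Na + glucose + BUN/2.8
= 2·138 + 4.4 + 7/2.8
= 276 + 4.40 + 2.50
= 282.9 mOsm/kg ≈ 282.9 mOsm/kg
Osmolar gap = measured − calculated = 290 − 282.9 = 7.1 mOsm/kg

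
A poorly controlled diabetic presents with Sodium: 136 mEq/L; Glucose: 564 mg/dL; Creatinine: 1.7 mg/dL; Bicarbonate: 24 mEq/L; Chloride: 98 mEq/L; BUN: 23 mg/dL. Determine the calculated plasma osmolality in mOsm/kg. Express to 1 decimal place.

311.5 mOsm/kg

Calculated osmolality = 2·Na + glucose/18 + BUN/2.8
= 2·136 + 564/18 + 23/2.8
= 272 + 31.33 + 8.21
= 311.54 mOsm/kg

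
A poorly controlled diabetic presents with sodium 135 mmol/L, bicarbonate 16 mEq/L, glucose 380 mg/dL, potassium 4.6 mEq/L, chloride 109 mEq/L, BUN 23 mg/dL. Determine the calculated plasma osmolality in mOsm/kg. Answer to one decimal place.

Calculated osmolality = 2·Na + glucose/18 + BUN/2.8
= 2·135 + 380/18 + 23/2.8
= 270 + 21.11 + 8.21
= 299.32 mOsm/kg

299.3 mOsm/kg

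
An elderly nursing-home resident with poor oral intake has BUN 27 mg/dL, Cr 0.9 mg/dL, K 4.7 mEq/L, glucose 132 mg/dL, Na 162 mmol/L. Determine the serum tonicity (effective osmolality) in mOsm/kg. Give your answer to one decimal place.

331.3 mOsm/kg

Effective osmolality excludes urea (freely permeant across cell membranes):
2·Na + glucose/18
= 2·162 + 132/18
= 324 + 7.33
= 331.33 mOsm/kg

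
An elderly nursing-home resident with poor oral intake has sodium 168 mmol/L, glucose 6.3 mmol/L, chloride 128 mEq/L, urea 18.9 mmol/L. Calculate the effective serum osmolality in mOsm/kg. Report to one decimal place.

342.3 mOsm/kg

Effective osmolality excludes urea (freely permeant across cell membranes):
2·Na + glucose
= 2·168 + 6.3
= 336 + 6.3
= 342.3 mOsm/kg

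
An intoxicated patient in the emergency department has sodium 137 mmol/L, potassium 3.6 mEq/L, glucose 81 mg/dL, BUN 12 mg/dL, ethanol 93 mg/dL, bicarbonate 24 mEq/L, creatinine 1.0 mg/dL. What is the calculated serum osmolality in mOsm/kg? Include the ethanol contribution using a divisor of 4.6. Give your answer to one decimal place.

303.0 mOsm/kg

Calculated osmolality = 2·Na + glucose/18 + BUN/2.8 + ethanol/4.6
= 2·137 + 81/18 + 12/2.8 + 93/4.6
= 274 + 4.50 + 4.29 + 20.22
= 303.01 mOsm/kg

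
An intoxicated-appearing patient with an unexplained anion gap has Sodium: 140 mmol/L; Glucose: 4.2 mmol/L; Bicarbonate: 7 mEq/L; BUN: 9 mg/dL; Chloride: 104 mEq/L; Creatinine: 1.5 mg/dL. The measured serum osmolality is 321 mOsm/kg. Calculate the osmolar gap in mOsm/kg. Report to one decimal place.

Calculated osmolality = 2·Na + glucose + BUN/2.8
= 2·140 + 4.2 + 9/2.8
= 280 + 4.20 + 3.21
= 287.41 mOsm/kg ≈ 287.4 mOsm/kg
Osmolar gap = measured − calculated = 321 − 287.4 = 33.6 mOsm/kg

33.6 mOsm/kg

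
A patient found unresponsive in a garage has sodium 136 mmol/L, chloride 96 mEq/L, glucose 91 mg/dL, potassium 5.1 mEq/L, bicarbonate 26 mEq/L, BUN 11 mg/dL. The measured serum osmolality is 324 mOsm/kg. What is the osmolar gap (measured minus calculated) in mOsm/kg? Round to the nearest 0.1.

43.0 mOsm/kg

Calculated osmolality = 2·Na + glucose/18 + BUN/2.8
= 2·136 + 91/18 + 11/2.8
= 272 + 5.06 + 3.93
= 280.99 mOsm/kg ≈ 281.0 mOsm/kg
Osmolar gap = measured − calculated = 324 − 281.0 = 43.0 mOsm/kg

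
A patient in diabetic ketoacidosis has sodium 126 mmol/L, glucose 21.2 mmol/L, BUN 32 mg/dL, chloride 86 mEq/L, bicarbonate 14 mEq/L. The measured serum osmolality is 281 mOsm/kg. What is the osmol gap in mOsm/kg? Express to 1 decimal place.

-3.6 mOsm/kg

Calculated osmolality = 2·Na + glucose + BUN/2.8
= 2·126 + 21.2 + 32/2.8
= 252 + 21.20 + 11.43
= 284.63 mOsm/kg ≈ 284.6 mOsm/kg
Osmolar gap = measured − calculated = 281 − 284.6 = -3.6 mOsm/kg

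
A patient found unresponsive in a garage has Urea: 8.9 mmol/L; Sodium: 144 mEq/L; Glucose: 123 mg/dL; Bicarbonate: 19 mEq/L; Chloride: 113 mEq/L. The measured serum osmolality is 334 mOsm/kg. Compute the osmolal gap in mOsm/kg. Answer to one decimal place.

Calculated osmolality = 2·Na + glucose/18 + urea
= 2·144 + 123/18 + 8.9
= 288 + 6.83 + 8.90
= 303.73 mOsm/kg ≈ 303.7 mOsm/kg
Osmolar gap = measured − calculated = 334 − 303.7 = 30.3 mOsm/kg

30.3 mOsm/kg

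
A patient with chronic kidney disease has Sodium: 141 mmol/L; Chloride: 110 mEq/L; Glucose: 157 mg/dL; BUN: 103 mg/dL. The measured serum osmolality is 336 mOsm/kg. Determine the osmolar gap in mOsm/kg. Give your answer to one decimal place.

8.5 mOsm/kg

Calculated osmolality = 2·Na + glucose/18 + BUN/2.8
= 2·141 + 157/18 + 103/2.8
= 282 + 8.72 + 36.79
= 327.51 mOsm/kg ≈ 327.5 mOsm/kg
Osmolar gap = measured − calculated = 336 − 327.5 = 8.5 mOsm/kg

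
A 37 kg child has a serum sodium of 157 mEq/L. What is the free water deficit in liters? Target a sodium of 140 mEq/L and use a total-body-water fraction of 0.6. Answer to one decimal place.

2.7 L

TBW = 0.6 · 37 = 22.2 L
Free water deficit = TBW · (Na/140 − 1)
= 22.2 · (157/140 − 1)
= 22.2 · 0.1214
= 2.7 L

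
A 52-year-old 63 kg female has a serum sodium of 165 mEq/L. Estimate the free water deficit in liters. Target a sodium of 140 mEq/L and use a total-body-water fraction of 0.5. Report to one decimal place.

TBW = 0.5 · 63 = 31.5 L
Free water deficit = TBW · (Na/140 − 1)
= 31.5 · (165/140 − 1)
= 31.5 · 0.1786
= 5.63 L

5.6 L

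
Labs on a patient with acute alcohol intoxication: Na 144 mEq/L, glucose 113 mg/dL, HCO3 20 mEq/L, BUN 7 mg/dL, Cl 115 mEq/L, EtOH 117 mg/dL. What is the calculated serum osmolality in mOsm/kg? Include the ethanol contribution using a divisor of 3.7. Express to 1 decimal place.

Calculated osmolality = 2·Na + glucose/18 + BUN/2.8 + ethanol/3.7
= 2·144 + 113/18 + 7/2.8 + 117/3.7
= 288 + 6.28 + 2.50 + 31.62
= 328.4 mOsm/kg

328.4 mOsm/kg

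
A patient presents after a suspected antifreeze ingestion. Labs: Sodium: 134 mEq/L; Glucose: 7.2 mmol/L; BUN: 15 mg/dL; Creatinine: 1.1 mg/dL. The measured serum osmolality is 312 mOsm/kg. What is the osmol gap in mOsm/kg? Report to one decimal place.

Calculated osmolality = 2·Na + glucose + BUN/2.8
= 2·134 + 7.2 + 15/2.8
= 268 + 7.20 + 5.36
= 280.56 mOsm/kg ≈ 280.6 mOsm/kg
Osmolar gap = measured − calculated = 312 − 280.6 = 31.4 mOsm/kg

31.4 mOsm/kg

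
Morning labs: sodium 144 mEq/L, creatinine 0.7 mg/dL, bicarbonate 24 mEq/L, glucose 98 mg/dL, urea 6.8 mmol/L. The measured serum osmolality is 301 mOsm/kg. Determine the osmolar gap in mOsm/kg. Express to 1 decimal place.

0.8 mOsm/kg

Calculated osmolality = 2·Na + glucose/18 + urea
= 2·144 + 98/18 + 6.8
= 288 + 5.44 + 6.80
= 300.24 mOsm/kg ≈ 300.2 mOsm/kg
Osmolar gap = measured − calculated = 301 − 300.2 = 0.8 mOsm/kg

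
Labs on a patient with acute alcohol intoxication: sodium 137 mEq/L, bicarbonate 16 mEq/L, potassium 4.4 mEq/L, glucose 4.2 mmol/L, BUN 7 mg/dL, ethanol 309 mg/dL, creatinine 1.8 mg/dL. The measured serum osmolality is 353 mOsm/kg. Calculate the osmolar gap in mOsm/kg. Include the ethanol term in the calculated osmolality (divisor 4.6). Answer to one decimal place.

Calculated osmolality = 2·Na + glucose + BUN/2.8 + ethanol/4.6
= 2·137 + 4.2 + 7/2.8 + 309/4.6
= 274 + 4.20 + 2.50 + 67.17
= 347.87 mOsm/kg ≈ 347.9 mOsm/kg
Osmolar gap = measured − calculated = 353 − 347.9 = 5.1 mOsm/kg

5.1 mOsm/kg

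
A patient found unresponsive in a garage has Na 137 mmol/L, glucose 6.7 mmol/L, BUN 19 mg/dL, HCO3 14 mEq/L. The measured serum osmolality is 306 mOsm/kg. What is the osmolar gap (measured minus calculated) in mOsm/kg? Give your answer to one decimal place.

18.5 mOsm/kg

Calculated osmolality = 2·Na + glucose + BUN/2.8
= 2·137 + 6.7 + 19/2.8
= 274 + 6.70 + 6.79
= 287.49 mOsm/kg ≈ 287.5 mOsm/kg
Osmolar gap = measured − calculated = 306 − 287.5 = 18.5 mOsm/kg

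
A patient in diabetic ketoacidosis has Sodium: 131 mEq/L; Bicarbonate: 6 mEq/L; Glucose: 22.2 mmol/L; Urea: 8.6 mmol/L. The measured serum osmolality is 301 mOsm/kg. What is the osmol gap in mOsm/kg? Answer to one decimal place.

8.2 mOsm/kg

Calculated osmolality = 2·Na + glucose + urea
= 2·131 + 22.2 + 8.6
= 262 + 22.20 + 8.60
= 292.8 mOsm/kg ≈ 292.8 mOsm/kg
Osmolar gap = measured − calculated = 301 − 292.8 = 8.2 mOsm/kg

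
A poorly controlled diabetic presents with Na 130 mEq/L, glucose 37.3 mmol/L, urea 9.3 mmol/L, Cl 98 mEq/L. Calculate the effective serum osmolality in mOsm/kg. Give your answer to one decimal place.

Effective osmolality excludes urea (freely permeant across cell membranes):
2·Na + glucose
= 2·130 + 37.3
= 260 + 37.3
= 297.3 mOsm/kg

297.3 mOsm/kg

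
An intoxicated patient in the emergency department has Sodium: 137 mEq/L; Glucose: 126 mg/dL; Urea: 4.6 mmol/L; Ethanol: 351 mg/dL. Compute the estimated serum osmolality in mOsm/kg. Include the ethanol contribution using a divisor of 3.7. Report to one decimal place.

Calculated osmolality = 2·Na + glucose/18 + urea + ethanol/3.7
= 2·137 + 126/18 + 4.6 + 351/3.7
= 274 + 7 + 4.60 + 94.86
= 380.46 mOsm/kg

380.5 mOsm/kg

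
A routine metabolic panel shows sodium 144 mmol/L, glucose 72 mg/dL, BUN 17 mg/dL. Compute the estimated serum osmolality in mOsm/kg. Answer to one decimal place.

298.1 mOsm/kg

Calculated osmolality = 2·Na + glucose/18 + BUN/2.8
= 2·144 + 72/18 + 17/2.8
= 288 + 4 + 6.07
= 298.07 mOsm/kg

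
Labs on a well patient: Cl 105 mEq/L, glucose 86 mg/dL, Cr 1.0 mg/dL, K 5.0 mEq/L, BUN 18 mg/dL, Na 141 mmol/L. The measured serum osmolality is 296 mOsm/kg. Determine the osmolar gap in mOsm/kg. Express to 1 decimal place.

Calculated osmolality = 2·Na + glucose/18 + BUN/2.8
= 2·141 + 86/18 + 18/2.8
= 282 + 4.78 + 6.43
= 293.21 mOsm/kg ≈ 293.2 mOsm/kg
Osmolar gap = measured − calculated = 296 − 293.2 = 2.8 mOsm/kg

2.8 mOsm/kg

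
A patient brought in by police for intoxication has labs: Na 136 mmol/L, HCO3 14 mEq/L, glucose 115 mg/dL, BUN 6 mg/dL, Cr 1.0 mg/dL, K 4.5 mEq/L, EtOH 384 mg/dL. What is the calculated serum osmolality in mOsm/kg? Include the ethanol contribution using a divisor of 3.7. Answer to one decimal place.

Calculated osmolality = 2·Na + glucose/18 + BUN/2.8 + ethanol/3.7
= 2·136 + 115/18 + 6/2.8 + 384/3.7
= 272 + 6.39 + 2.14 + 103.78
= 384.31 mOsm/kg

384.3 mOsm/kg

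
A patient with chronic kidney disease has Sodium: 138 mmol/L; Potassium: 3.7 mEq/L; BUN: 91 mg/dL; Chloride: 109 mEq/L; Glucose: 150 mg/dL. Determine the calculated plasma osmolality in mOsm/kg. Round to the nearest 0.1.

Calculated osmolality = 2·Na + glucose/18 + BUN/2.8
= 2·138 + 150/18 + 91/2.8
= 276 + 8.33 + 32.50
= 316.83 mOsm/kg

316.8 mOsm/kg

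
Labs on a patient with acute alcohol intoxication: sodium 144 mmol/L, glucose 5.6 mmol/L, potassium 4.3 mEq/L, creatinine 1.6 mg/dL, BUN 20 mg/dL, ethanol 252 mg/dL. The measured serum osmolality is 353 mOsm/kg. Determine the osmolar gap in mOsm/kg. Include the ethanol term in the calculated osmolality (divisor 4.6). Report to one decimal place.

-2.5 mOsm/kg

Calculated osmolality = 2·Na + glucose + BUN/2.8 + ethanol/4.6
= 2·144 + 5.6 + 20/2.8 + 252/4.6
= 288 + 5.60 + 7.14 + 54.78
= 355.52 mOsm/kg ≈ 355.5 mOsm/kg
Osmolar gap = measured − calculated = 353 − 355.5 = -2.5 mOsm/kg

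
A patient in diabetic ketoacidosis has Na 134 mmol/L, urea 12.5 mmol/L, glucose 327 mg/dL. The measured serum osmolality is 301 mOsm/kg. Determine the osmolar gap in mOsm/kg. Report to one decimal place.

Calculated osmolality = 2·Na + glucose/18 + urea
= 2·134 + 327/18 + 12.5
= 268 + 18.17 + 12.50
= 298.67 mOsm/kg ≈ 298.7 mOsm/kg
Osmolar gap = measured − calculated = 301 − 298.7 = 2.3 mOsm/kg

2.3 mOsm/kg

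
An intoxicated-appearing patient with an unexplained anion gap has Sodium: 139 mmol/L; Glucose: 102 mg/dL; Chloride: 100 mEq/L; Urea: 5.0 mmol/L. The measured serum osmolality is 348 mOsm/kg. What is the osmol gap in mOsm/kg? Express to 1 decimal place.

Calculated osmolality = 2·Na + glucose/18 + urea
= 2·139 + 102/18 + 5
= 278 + 5.67 + 5
= 288.67 mOsm/kg ≈ 288.7 mOsm/kg
Osmolar gap = measured − calculated = 348 − 288.7 = 59.3 mOsm/kg

59.3 mOsm/kg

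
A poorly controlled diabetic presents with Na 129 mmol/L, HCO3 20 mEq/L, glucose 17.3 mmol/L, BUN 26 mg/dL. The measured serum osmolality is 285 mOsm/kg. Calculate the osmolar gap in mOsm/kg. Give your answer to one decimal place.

Calculated osmolality = 2·Na + glucose + BUN/2.8
= 2·129 + 17.3 + 26/2.8
= 258 + 17.30 + 9.29
= 284.59 mOsm/kg ≈ 284.6 mOsm/kg
Osmolar gap = measured − calculated = 285 − 284.6 = 0.4 mOsm/kg

0.4 mOsm/kg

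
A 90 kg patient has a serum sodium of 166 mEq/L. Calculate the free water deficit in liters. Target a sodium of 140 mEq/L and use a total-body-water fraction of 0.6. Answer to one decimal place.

10.0 L

TBW = 0.6 · 90 = 54 L
Free water deficit = TBW · (Na/140 − 1)
= 54 · (166/140 − 1)
= 54 · 0.1857
= 10.03 L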